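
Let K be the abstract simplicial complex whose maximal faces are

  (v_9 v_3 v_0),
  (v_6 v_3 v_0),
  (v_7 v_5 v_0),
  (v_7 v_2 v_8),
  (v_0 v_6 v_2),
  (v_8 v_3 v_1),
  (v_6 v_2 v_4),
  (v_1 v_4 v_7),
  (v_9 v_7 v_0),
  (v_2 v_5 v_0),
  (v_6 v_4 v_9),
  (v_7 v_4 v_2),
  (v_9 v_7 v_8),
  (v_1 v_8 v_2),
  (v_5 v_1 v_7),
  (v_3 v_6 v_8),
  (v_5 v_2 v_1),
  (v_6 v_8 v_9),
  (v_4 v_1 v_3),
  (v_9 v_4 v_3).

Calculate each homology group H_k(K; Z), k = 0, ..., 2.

H_0 = Z,  H_1 = Z × Z/2,  H_2 = 0.

Take the total order v_0 < v_1 < v_2 < v_3 < v_4 < v_5 < v_6 < v_7 < v_8 < v_9 on the vertex set. Then K (dimension 2) consists of the simplices:

  0-simplices (10): [v_0], [v_1], [v_2], [v_3], [v_4], [v_5], [v_6], [v_7], [v_8], [v_9]
  1-simplices (30): (30 of them)
  2-simplices (20): (20 of them)

Hence C_0 ≅ Z^10, C_1 ≅ Z^30, C_2 ≅ Z^20.

Boundary ∂_1: C_1 → C_0 sends each edge [p,q] (with p < q) to q − p. For instance
  ∂[v_4,v_6] = [v_6] − [v_4].
The resulting 10×30 matrix has rank 9, and its Smith normal form has invariant factors (1,1,1,1,1,1,1,1,1).

The boundary map ∂_2: C_2 → C_1 sends each 2-simplex [p,q,r] to [q,r] − [p,r] + [p,q]. For instance
  ∂[v_1,v_4,v_7] = [v_4,v_7] − [v_1,v_7] + [v_1,v_4],
  ∂[v_0,v_2,v_5] = [v_2,v_5] − [v_0,v_5] + [v_0,v_2].
The 30×20 boundary matrix has rank 20 and Smith normal form diag(1,1,1,1,1,1,1,1,1,1,1,1,1,1,1,1,1,1,1,2).

Computing H_k = (kernel of ∂_k) / (image of ∂_{k+1}):

  H_0: rank C_0 − rank ∂_1 = 10 − 9 = 1, and the invariant factors of ∂_1 are all 1, so H_0 ≅ Z.
  H_1: rank ker ∂_1 − rank ∂_2 = (30 − 9) − 20 = 1, and ∂_2 has invariant factor 2 > 1, so H_1 ≅ Z × Z/2.
  H_2: rank ker ∂_2 − rank ∂_3 = (20 − 20) − 0 = 0, and there is no ∂_3, so H_2 ≅ 0.

As a check, the Euler characteristic is 10 − 30 + 20 = 0, which agrees with 1 − 1 + 0 = 0.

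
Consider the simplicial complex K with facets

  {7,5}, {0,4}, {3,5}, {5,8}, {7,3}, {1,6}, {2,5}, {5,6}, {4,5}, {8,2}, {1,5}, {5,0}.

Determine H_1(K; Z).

H_1 = Z^4.

Order the vertices as 0 < 1 < 2 < 3 < 4 < 5 < 6 < 7 < 8. Listing each simplex with vertices in this order, K has dimension 1 with simplices:

  0-simplices (9): [0], [1], [2], [3], [4], [5], [6], [7], [8]
  1-simplices (12): [0,4], [0,5], [1,5], [1,6], [2,5], [2,8], [3,5], [3,7], [4,5], [5,6], [5,7], [5,8]

so the chain groups are C_0 ≅ Z^9, C_1 ≅ Z^12.

∂_1: C_1 → C_0 is given by ∂[p,q] = [q] − [p]. For instance
  ∂[0,4] = [4] − [0].
This gives a 9×12 integer matrix of rank 8; reducing to Smith normal form yields diagonal entries (1,1,1,1,1,1,1,1).

Now H_k = ker ∂_k / im ∂_{k+1}, so:

  H_1: rank ker ∂_1 − rank ∂_2 = (12 − 8) − 0 = 4, and there is no ∂_2, so H_1 = Z^4.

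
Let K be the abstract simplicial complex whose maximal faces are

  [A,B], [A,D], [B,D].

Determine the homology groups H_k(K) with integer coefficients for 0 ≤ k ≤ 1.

H_0 = Z,  H_1 = Z.

We work with the vertex ordering A < B < D. The simplices of K, each written with vertices in increasing order, are:

  0-simplices (3): A, B, D
  1-simplices (3): AB, AD, BD

Hence C_0 ≅ Z^3, C_1 ≅ Z^3.

The boundary map ∂_1: C_1 → C_0 is given by ∂[p,q] = [q] − [p].
This gives a 3×3 integer matrix of rank 2; reducing to Smith normal form yields diagonal entries (1,1).

Now H_k = ker ∂_k / im ∂_{k+1}, so:

  H_0: rank C_0 − rank ∂_1 = 3 − 2 = 1, and the invariant factors of ∂_1 are all 1, so H_0 = Z.
  H_1: rank ker ∂_1 − rank ∂_2 = (3 − 2) − 0 = 1, and there is no ∂_2, so H_1 = Z.

As a check, the Euler characteristic is 3 − 3 = 0, which agrees with 1 − 1 = 0.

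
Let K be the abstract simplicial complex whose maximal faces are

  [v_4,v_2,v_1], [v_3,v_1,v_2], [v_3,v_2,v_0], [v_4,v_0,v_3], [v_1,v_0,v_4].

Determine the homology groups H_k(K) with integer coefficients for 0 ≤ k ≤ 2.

K has 5 vertices, 10 edges, 5 triangles.
rank ∂_0 = 0, rank ∂_1 = 4 ⇒ b_0 = 5 − 0 − 4 = 1; all invariant factors of ∂_1 are 1 so no torsion. So H_0 = Z.
rank ∂_1 = 4, rank ∂_2 = 5 ⇒ b_1 = 10 − 4 − 5 = 1; all invariant factors of ∂_2 are 1 so no torsion. So H_1 = Z.
rank ∂_2 = 5, rank ∂_3 = 0 ⇒ b_2 = 5 − 5 − 0 = 0. So H_2 = 0.

H_0 = Z,  H_1 = Z,  H_2 = 0.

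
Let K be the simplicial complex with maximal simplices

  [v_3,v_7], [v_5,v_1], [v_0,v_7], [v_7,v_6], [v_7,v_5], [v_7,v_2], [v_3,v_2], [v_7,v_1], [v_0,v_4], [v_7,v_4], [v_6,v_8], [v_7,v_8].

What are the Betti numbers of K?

We work with the vertex ordering v_0 < v_1 < v_2 < v_3 < v_4 < v_5 < v_6 < v_7 < v_8. The simplices of K, each written with vertices in increasing order, are:

  0-simplices (9): [v_0], [v_1], [v_2], [v_3], [v_4], [v_5], [v_6], [v_7], [v_8]
  1-simplices (12): [v_0,v_4], [v_0,v_7], [v_1,v_5], [v_1,v_7], [v_2,v_3], [v_2,v_7], [v_3,v_7], [v_4,v_7], [v_5,v_7], [v_6,v_7], [v_6,v_8], [v_7,v_8]

Hence C_0 ≅ Z^9, C_1 ≅ Z^12.

Boundary ∂_1: C_1 → C_0 is given by ∂[p,q] = [q] − [p]. For instance
  ∂[v_1,v_7] = [v_7] − [v_1].
The resulting 9×12 matrix has rank 8, and its Smith normal form has invariant factors (1,1,1,1,1,1,1,1).

Reading off H_k = ker ∂_k / im ∂_{k+1}:

  H_0: rank C_0 − rank ∂_1 = 9 − 8 = 1, and the invariant factors of ∂_1 are all 1, so H_0 = Z.
  H_1: rank ker ∂_1 − rank ∂_2 = (12 − 8) − 0 = 4, and there is no ∂_2, so H_1 = Z^4.

As a check, the Euler characteristic is 9 − 12 = -3, which agrees with 1 − 4 = -3.

Hence the Betti numbers are b_0 = 1, b_1 = 4.

b_0 = 1, b_1 = 4.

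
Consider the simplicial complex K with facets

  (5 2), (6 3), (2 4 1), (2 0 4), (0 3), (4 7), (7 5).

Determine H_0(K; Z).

H_0 ≅ Z.

We work with the vertex ordering 0 < 1 < 2 < 3 < 4 < 5 < 6 < 7. The simplices of K, each written with vertices in increasing order, are:

  0-simplices (8): [0], [1], [2], [3], [4], [5], [6], [7]
  1-simplices (10): [0,2], [0,3], [0,4], [1,2], [1,4], [2,4], [2,5], [3,6], [4,7], [5,7]
  2-simplices (2): [0,2,4], [1,2,4]

giving chain groups C_0 ≅ Z^8, C_1 ≅ Z^10, C_2 ≅ Z^2.

Boundary ∂_1: C_1 → C_0 maps an edge to its endpoints' difference, ∂[p,q] = q − p.
As a 8×10 matrix over Z this has rank 7, with invariant factors (1,1,1,1,1,1,1).

Boundary ∂_2: C_2 → C_1 sends each 2-simplex [p,q,r] to [q,r] − [p,r] + [p,q]. For instance
  ∂[0,2,4] = [2,4] − [0,4] + [0,2],
  ∂[1,2,4] = [2,4] − [1,4] + [1,2].
The resulting 10×2 matrix has rank 2, and its Smith normal form has invariant factors (1,1).

Computing H_k = (kernel of ∂_k) / (image of ∂_{k+1}):

  H_0: rank C_0 − rank ∂_1 = 8 − 7 = 1, and the invariant factors of ∂_1 are all 1, so H_0 ≅ Z.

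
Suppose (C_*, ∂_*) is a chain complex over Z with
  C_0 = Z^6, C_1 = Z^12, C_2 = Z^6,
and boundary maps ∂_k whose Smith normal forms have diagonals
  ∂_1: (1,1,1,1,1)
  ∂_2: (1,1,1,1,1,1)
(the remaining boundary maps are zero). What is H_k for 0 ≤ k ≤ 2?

H_0 = Z,  H_1 = Z,  H_2 = 0.

H_0: b_0 = 6 − 0 − 5 = 1; torsion from ∂_1 factors > 1: none. So H_0 = Z.
H_1: b_1 = 12 − 5 − 6 = 1; torsion from ∂_2 factors > 1: none. So H_1 = Z.
H_2: b_2 = 6 − 6 − 0 = 0; torsion from ∂_3 factors > 1: none. So H_2 = 0.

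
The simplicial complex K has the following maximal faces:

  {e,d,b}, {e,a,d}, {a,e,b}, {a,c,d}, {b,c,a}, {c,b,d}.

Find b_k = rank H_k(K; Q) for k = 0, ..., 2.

b_0 = 1, b_1 = 0, b_2 = 1.

Fix the vertex order a < b < c < d < e and write every simplex with vertices in increasing order. Then dim K = 2 and the simplices of K are:

  0-simplices (5): a, b, c, d, e
  1-simplices (9): ab, ac, ad, ae, bc, bd, be, cd, de
  2-simplices (6): abc, abe, acd, ade, bcd, bde

so the chain groups are C_0 ≅ Z^5, C_1 ≅ Z^9, C_2 ≅ Z^6.

∂_1: C_1 → C_0 sends each edge [p,q] (with p < q) to q − p. For instance
  ∂be = e − b.
This gives a 5×9 integer matrix of rank 4; reducing to Smith normal form yields diagonal entries (1,1,1,1).

The boundary map ∂_2: C_2 → C_1 acts by ∂[p,q,r] = [q,r] − [p,r] + [p,q]. For instance
  ∂abe = be − ae + ab,
  ∂acd = cd − ad + ac.
This gives a 9×6 integer matrix of rank 5; reducing to Smith normal form yields diagonal entries (1,1,1,1,1).

From H_k ≅ ker(∂_k) / im(∂_{k+1}) we obtain:

  H_0: rank C_0 − rank ∂_1 = 5 − 4 = 1, and the invariant factors of ∂_1 are all 1, so H_0 = Z.
  H_1: rank ker ∂_1 − rank ∂_2 = (9 − 4) − 5 = 0, and the invariant factors of ∂_2 are all 1, so H_1 = 0.
  H_2: rank ker ∂_2 − rank ∂_3 = (6 − 5) − 0 = 1, and there is no ∂_3, so H_2 = Z.

As a check, the Euler characteristic is 5 − 9 + 6 = 2, which agrees with 1 − 0 + 1 = 2.

Hence the Betti numbers are b_0 = 1, b_1 = 0, b_2 = 1.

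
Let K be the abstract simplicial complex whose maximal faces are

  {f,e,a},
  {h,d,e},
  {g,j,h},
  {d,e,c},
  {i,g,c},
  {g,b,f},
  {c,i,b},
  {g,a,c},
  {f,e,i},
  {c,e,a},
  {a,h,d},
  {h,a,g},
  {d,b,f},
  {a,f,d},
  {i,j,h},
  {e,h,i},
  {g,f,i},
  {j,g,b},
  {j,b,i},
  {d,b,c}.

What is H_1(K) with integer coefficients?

H_1 ≅ Z × Z/2.

Order the vertices as a < b < c < d < e < f < g < h < i < j. Listing each simplex with vertices in this order, K has dimension 2 with simplices:

  0-simplices (10): a, b, c, d, e, f, g, h, i, j
  1-simplices (30): ac, ad, ae, af, ag, ah, bc, bd, bf, bg, bi, bj, cd, ce, cg, ci, de, df, dh, ef, eh, ei, fg, fi, gh, gi, gj, hi, hj, ij
  2-simplices (20): ace, acg, adf, adh, aef, agh, bcd, bci, bdf, bfg, bgj, bij, cde, cgi, deh, efi, ehi, fgi, ghj, hij

so the chain groups are C_0 ≅ Z^10, C_1 ≅ Z^30, C_2 ≅ Z^20.

The boundary map ∂_1: C_1 → C_0 maps an edge to its endpoints' difference, ∂[p,q] = q − p.
As a 10×30 matrix over Z this has rank 9, with invariant factors (1,1,1,1,1,1,1,1,1).

∂_2: C_2 → C_1 acts by ∂[p,q,r] = [q,r] − [p,r] + [p,q]. For instance
  ∂bdf = df − bf + bd,
  ∂adf = df − af + ad.
As a 30×20 matrix over Z this has rank 20, with invariant factors (1,1,1,1,1,1,1,1,1,1,1,1,1,1,1,1,1,1,1,2).

From H_k ≅ ker(∂_k) / im(∂_{k+1}) we obtain:

  H_1: rank ker ∂_1 − rank ∂_2 = (30 − 9) − 20 = 1, and ∂_2 has invariant factor 2 > 1, so H_1 ≅ Z × Z/2.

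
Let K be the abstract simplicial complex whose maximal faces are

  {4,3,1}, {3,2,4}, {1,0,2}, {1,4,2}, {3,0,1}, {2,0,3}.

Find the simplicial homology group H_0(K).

H_0 ≅ Z.

Take the total order 0 < 1 < 2 < 3 < 4 on the vertex set. Then K (dimension 2) consists of the simplices:

  0-simplices (5): [0], [1], [2], [3], [4]
  1-simplices (9): [0,1], [0,2], [0,3], [1,2], [1,3], [1,4], [2,3], [2,4], [3,4]
  2-simplices (6): [0,1,2], [0,1,3], [0,2,3], [1,2,4], [1,3,4], [2,3,4]

so the chain groups are C_0 ≅ Z^5, C_1 ≅ Z^9, C_2 ≅ Z^6.

Boundary ∂_1: C_1 → C_0 sends each edge [p,q] (with p < q) to q − p. For instance
  ∂[2,4] = [4] − [2].
The 5×9 boundary matrix has rank 4 and Smith normal form diag(1,1,1,1).

Boundary ∂_2: C_2 → C_1 maps a triangle to the signed sum of its edges. For instance
  ∂[0,1,3] = [1,3] − [0,3] + [0,1],
  ∂[0,1,2] = [1,2] − [0,2] + [0,1].
The resulting 9×6 matrix has rank 5, and its Smith normal form has invariant factors (1,1,1,1,1).

From H_k ≅ ker(∂_k) / im(∂_{k+1}) we obtain:

  H_0: rank C_0 − rank ∂_1 = 5 − 4 = 1, and the invariant factors of ∂_1 are all 1, so H_0 = Z.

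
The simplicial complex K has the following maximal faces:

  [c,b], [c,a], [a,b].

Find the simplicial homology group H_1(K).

Take the total order a < b < c on the vertex set. Then K (dimension 1) consists of the simplices:

  0-simplices (3): a, b, c
  1-simplices (3): ab, ac, bc

Hence C_0 ≅ Z^3, C_1 ≅ Z^3.

∂_1: C_1 → C_0 sends each edge [p,q] (with p < q) to q − p. For instance
  ∂ab = b − a.
This gives a 3×3 integer matrix of rank 2; reducing to Smith normal form yields diagonal entries (1,1).

Computing H_k = (kernel of ∂_k) / (image of ∂_{k+1}):

  H_1: rank ker ∂_1 − rank ∂_2 = (3 − 2) − 0 = 1, and there is no ∂_2, so H_1 ≅ Z.

(K is a triangulation of the circle S^1.)

H_1 = Z.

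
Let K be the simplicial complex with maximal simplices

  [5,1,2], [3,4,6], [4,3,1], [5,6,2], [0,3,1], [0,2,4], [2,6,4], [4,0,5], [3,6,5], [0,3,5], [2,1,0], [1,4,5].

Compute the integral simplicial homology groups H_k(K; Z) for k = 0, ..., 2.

K has 7 vertices, 18 edges, 12 triangles.
rank ∂_0 = 0, rank ∂_1 = 6 ⇒ b_0 = 7 − 0 − 6 = 1; all invariant factors of ∂_1 are 1 so no torsion. So H_0 ≅ Z.
rank ∂_1 = 6, rank ∂_2 = 12 ⇒ b_1 = 18 − 6 − 12 = 0; ∂_2 has invariant factor(s) [2] giving torsion. So H_1 ≅ Z/2Z.
rank ∂_2 = 12, rank ∂_3 = 0 ⇒ b_2 = 12 − 12 − 0 = 0. So H_2 ≅ 0.

H_0 ≅ Z,  H_1 ≅ Z/2Z,  H_2 = 0.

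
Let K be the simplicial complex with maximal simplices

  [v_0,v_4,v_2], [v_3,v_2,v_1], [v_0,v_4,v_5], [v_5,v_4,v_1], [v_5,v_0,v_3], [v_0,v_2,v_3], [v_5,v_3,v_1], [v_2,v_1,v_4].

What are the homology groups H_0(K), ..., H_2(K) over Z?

H_0 ≅ Z,  H_1 = 0,  H_2 ≅ Z.

K has 6 vertices, 12 edges, 8 triangles.
rank ∂_0 = 0, rank ∂_1 = 5 ⇒ b_0 = 6 − 0 − 5 = 1; all invariant factors of ∂_1 are 1 so no torsion. So H_0 ≅ Z.
rank ∂_1 = 5, rank ∂_2 = 7 ⇒ b_1 = 12 − 5 − 7 = 0; all invariant factors of ∂_2 are 1 so no torsion. So H_1 ≅ 0.
rank ∂_2 = 7, rank ∂_3 = 0 ⇒ b_2 = 8 − 7 − 0 = 1. So H_2 ≅ Z.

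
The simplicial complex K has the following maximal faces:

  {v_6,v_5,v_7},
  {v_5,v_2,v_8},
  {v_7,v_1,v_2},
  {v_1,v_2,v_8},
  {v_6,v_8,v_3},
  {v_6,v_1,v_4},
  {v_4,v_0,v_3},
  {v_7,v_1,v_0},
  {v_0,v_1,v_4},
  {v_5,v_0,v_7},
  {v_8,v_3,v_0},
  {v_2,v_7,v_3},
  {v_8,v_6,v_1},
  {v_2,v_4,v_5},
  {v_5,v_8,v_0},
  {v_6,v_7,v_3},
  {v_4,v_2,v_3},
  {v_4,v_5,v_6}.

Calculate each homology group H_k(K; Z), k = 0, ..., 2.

K has 9 vertices, 27 edges, 18 triangles.
rank ∂_0 = 0, rank ∂_1 = 8 ⇒ b_0 = 9 − 0 − 8 = 1; all invariant factors of ∂_1 are 1 so no torsion. So H_0 = Z.
rank ∂_1 = 8, rank ∂_2 = 17 ⇒ b_1 = 27 − 8 − 17 = 2; all invariant factors of ∂_2 are 1 so no torsion. So H_1 = Z^2.
rank ∂_2 = 17, rank ∂_3 = 0 ⇒ b_2 = 18 − 17 − 0 = 1. So H_2 = Z.

H_0 ≅ Z,  H_1 ≅ Z^2,  H_2 ≅ Z.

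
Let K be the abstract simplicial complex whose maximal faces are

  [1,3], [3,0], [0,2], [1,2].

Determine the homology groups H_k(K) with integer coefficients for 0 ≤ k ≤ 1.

Order the vertices as 0 < 1 < 2 < 3. Listing each simplex with vertices in this order, K has dimension 1 with simplices:

  0-simplices (4): [0], [1], [2], [3]
  1-simplices (4): [0,2], [0,3], [1,2], [1,3]

giving chain groups C_0 ≅ Z^4, C_1 ≅ Z^4.

The boundary map ∂_1: C_1 → C_0 maps an edge to its endpoints' difference, ∂[p,q] = q − p.
The resulting 4×4 matrix has rank 3, and its Smith normal form has invariant factors (1,1,1).

Computing H_k = (kernel of ∂_k) / (image of ∂_{k+1}):

  H_0: rank C_0 − rank ∂_1 = 4 − 3 = 1, and the invariant factors of ∂_1 are all 1, so H_0 = Z.
  H_1: rank ker ∂_1 − rank ∂_2 = (4 − 3) − 0 = 1, and there is no ∂_2, so H_1 = Z.

H_0 ≅ Z,  H_1 ≅ Z.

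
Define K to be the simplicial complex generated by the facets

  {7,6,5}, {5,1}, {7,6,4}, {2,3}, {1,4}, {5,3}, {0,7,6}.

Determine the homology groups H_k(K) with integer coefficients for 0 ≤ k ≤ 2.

H_0 = Z,  H_1 = Z,  H_2 = 0.

We work with the vertex ordering 0 < 1 < 2 < 3 < 4 < 5 < 6 < 7. The simplices of K, each written with vertices in increasing order, are:

  0-simplices (8): [0], [1], [2], [3], [4], [5], [6], [7]
  1-simplices (11): [0,6], [0,7], [1,4], [1,5], [2,3], [3,5], [4,6], [4,7], [5,6], [5,7], [6,7]
  2-simplices (3): [0,6,7], [4,6,7], [5,6,7]

so the chain groups are C_0 ≅ Z^8, C_1 ≅ Z^11, C_2 ≅ Z^3.

Boundary ∂_1: C_1 → C_0 sends each edge [p,q] (with p < q) to q − p. For instance
  ∂[1,4] = [4] − [1].
The 8×11 boundary matrix has rank 7 and Smith normal form diag(1,1,1,1,1,1,1).

Boundary ∂_2: C_2 → C_1 maps a triangle to the signed sum of its edges. For instance
  ∂[5,6,7] = [6,7] − [5,7] + [5,6],
  ∂[4,6,7] = [6,7] − [4,7] + [4,6].
As a 11×3 matrix over Z this has rank 3, with invariant factors (1,1,1).

Computing H_k = (kernel of ∂_k) / (image of ∂_{k+1}):

  H_0: rank C_0 − rank ∂_1 = 8 − 7 = 1, and the invariant factors of ∂_1 are all 1, so H_0 ≅ Z.
  H_1: rank ker ∂_1 − rank ∂_2 = (11 − 7) − 3 = 1, and the invariant factors of ∂_2 are all 1, so H_1 ≅ Z.
  H_2: rank ker ∂_2 − rank ∂_3 = (3 − 3) − 0 = 0, and there is no ∂_3, so H_2 ≅ 0.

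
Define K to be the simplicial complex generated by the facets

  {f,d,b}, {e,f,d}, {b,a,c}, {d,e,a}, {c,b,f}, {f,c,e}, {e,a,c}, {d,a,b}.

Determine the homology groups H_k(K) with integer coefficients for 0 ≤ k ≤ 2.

H_0 ≅ Z,  H_1 = 0,  H_2 ≅ Z.

We work with the vertex ordering a < b < c < d < e < f. The simplices of K, each written with vertices in increasing order, are:

  0-simplices (6): a, b, c, d, e, f
  1-simplices (12): ab, ac, ad, ae, bc, bd, bf, ce, cf, de, df, ef
  2-simplices (8): abc, abd, ace, ade, bcf, bdf, cef, def

Hence C_0 ≅ Z^6, C_1 ≅ Z^12, C_2 ≅ Z^8.

Boundary ∂_1: C_1 → C_0 is given by ∂[p,q] = [q] − [p]. For instance
  ∂bd = d − b.
This gives a 6×12 integer matrix of rank 5; reducing to Smith normal form yields diagonal entries (1,1,1,1,1).

Boundary ∂_2: C_2 → C_1 sends each 2-simplex [p,q,r] to [q,r] − [p,r] + [p,q]. For instance
  ∂bcf = cf − bf + bc,
  ∂ade = de − ae + ad.
The 12×8 boundary matrix has rank 7 and Smith normal form diag(1,1,1,1,1,1,1).

From H_k ≅ ker(∂_k) / im(∂_{k+1}) we obtain:

  H_0: rank C_0 − rank ∂_1 = 6 − 5 = 1, and the invariant factors of ∂_1 are all 1, so H_0 = Z.
  H_1: rank ker ∂_1 − rank ∂_2 = (12 − 5) − 7 = 0, and the invariant factors of ∂_2 are all 1, so H_1 = 0.
  H_2: rank ker ∂_2 − rank ∂_3 = (8 − 7) − 0 = 1, and there is no ∂_3, so H_2 = Z.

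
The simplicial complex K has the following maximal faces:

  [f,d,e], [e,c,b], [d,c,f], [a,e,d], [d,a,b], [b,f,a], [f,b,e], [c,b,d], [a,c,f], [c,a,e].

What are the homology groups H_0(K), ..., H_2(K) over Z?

We work with the vertex ordering a < b < c < d < e < f. The simplices of K, each written with vertices in increasing order, are:

  0-simplices (6): a, b, c, d, e, f
  1-simplices (15): ab, ac, ad, ae, af, bc, bd, be, bf, cd, ce, cf, de, df, ef
  2-simplices (10): abd, abf, ace, acf, ade, bcd, bce, bef, cdf, def

Hence C_0 ≅ Z^6, C_1 ≅ Z^15, C_2 ≅ Z^10.

∂_1: C_1 → C_0 is given by ∂[p,q] = [q] − [p].
This gives a 6×15 integer matrix of rank 5; reducing to Smith normal form yields diagonal entries (1,1,1,1,1).

Boundary ∂_2: C_2 → C_1 maps a triangle to the signed sum of its edges. For instance
  ∂bef = ef − bf + be,
  ∂bcd = cd − bd + bc.
This gives a 15×10 integer matrix of rank 10; reducing to Smith normal form yields diagonal entries (1,1,1,1,1,1,1,1,1,2).

Computing H_k = (kernel of ∂_k) / (image of ∂_{k+1}):

  H_0: rank C_0 − rank ∂_1 = 6 − 5 = 1, and the invariant factors of ∂_1 are all 1, so H_0 ≅ Z.
  H_1: rank ker ∂_1 − rank ∂_2 = (15 − 5) − 10 = 0, and ∂_2 has invariant factor 2 > 1, so H_1 ≅ Z/2.
  H_2: rank ker ∂_2 − rank ∂_3 = (10 − 10) − 0 = 0, and there is no ∂_3, so H_2 ≅ 0.

As a check, the Euler characteristic is 6 − 15 + 10 = 1, which agrees with 1 − 0 + 0 = 1.

H_0 ≅ Z,  H_1 ≅ Z/2,  H_2 = 0.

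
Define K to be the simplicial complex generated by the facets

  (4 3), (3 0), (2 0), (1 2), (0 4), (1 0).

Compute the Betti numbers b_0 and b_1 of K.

Fix the vertex order 0 < 1 < 2 < 3 < 4 and write every simplex with vertices in increasing order. Then dim K = 1 and the simplices of K are:

  0-simplices (5): [0], [1], [2], [3], [4]
  1-simplices (6): [0,1], [0,2], [0,3], [0,4], [1,2], [3,4]

Hence C_0 ≅ Z^5, C_1 ≅ Z^6.

The boundary map ∂_1: C_1 → C_0 maps an edge to its endpoints' difference, ∂[p,q] = q − p. For instance
  ∂[3,4] = [4] − [3].
As a 5×6 matrix over Z this has rank 4, with invariant factors (1,1,1,1).

Now H_k = ker ∂_k / im ∂_{k+1}, so:

  H_0: rank C_0 − rank ∂_1 = 5 − 4 = 1, and the invariant factors of ∂_1 are all 1, so H_0 ≅ Z.
  H_1: rank ker ∂_1 − rank ∂_2 = (6 − 4) − 0 = 2, and there is no ∂_2, so H_1 ≅ Z^2.

As a check, the Euler characteristic is 5 − 6 = -1, which agrees with 1 − 2 = -1.
(K is a triangulation of a wedge of 2 circles.)

Hence the Betti numbers are b_0 = 1, b_1 = 2.

b_0 = 1, b_1 = 2.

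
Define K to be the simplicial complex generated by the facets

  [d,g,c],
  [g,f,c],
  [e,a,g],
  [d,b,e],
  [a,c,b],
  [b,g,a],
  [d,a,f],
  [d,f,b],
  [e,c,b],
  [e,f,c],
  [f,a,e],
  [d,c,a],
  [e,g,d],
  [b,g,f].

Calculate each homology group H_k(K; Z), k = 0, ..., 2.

We work with the vertex ordering a < b < c < d < e < f < g. The simplices of K, each written with vertices in increasing order, are:

  0-simplices (7): a, b, c, d, e, f, g
  1-simplices (21): ab, ac, ad, ae, af, ag, bc, bd, be, bf, bg, cd, ce, cf, cg, de, df, dg, ef, eg, fg
  2-simplices (14): abc, abg, acd, adf, aef, aeg, bce, bde, bdf, bfg, cdg, cef, cfg, deg

giving chain groups C_0 ≅ Z^7, C_1 ≅ Z^21, C_2 ≅ Z^14.

∂_1: C_1 → C_0 sends each edge [p,q] (with p < q) to q − p.
The 7×21 boundary matrix has rank 6 and Smith normal form diag(1,1,1,1,1,1).

The boundary map ∂_2: C_2 → C_1 sends each 2-simplex [p,q,r] to [q,r] − [p,r] + [p,q]. For instance
  ∂abg = bg − ag + ab,
  ∂bfg = fg − bg + bf.
The resulting 21×14 matrix has rank 13, and its Smith normal form has invariant factors (1,1,1,1,1,1,1,1,1,1,1,1,1).

Now H_k = ker ∂_k / im ∂_{k+1}, so:

  H_0: rank C_0 − rank ∂_1 = 7 − 6 = 1, and the invariant factors of ∂_1 are all 1, so H_0 ≅ Z.
  H_1: rank ker ∂_1 − rank ∂_2 = (21 − 6) − 13 = 2, and the invariant factors of ∂_2 are all 1, so H_1 ≅ Z^2.
  H_2: rank ker ∂_2 − rank ∂_3 = (14 − 13) − 0 = 1, and there is no ∂_3, so H_2 ≅ Z.

(K is a triangulation of the torus T^2.)

H_0 = Z,  H_1 = Z^2,  H_2 = Z.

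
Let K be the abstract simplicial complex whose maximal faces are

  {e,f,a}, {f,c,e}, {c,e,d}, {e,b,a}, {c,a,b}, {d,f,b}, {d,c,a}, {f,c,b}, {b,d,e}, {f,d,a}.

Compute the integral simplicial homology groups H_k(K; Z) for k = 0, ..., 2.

H_0 = Z,  H_1 = Z/2,  H_2 = 0.

Order the vertices as a < b < c < d < e < f. Listing each simplex with vertices in this order, K has dimension 2 with simplices:

  0-simplices (6): a, b, c, d, e, f
  1-simplices (15): ab, ac, ad, ae, af, bc, bd, be, bf, cd, ce, cf, de, df, ef
  2-simplices (10): abc, abe, acd, adf, aef, bcf, bde, bdf, cde, cef

giving chain groups C_0 ≅ Z^6, C_1 ≅ Z^15, C_2 ≅ Z^10.

Boundary ∂_1: C_1 → C_0 maps an edge to its endpoints' difference, ∂[p,q] = q − p.
As a 6×15 matrix over Z this has rank 5, with invariant factors (1,1,1,1,1).

∂_2: C_2 → C_1 maps a triangle to the signed sum of its edges. For instance
  ∂adf = df − af + ad,
  ∂cef = ef − cf + ce.
As a 15×10 matrix over Z this has rank 10, with invariant factors (1,1,1,1,1,1,1,1,1,2).

From H_k ≅ ker(∂_k) / im(∂_{k+1}) we obtain:

  H_0: rank C_0 − rank ∂_1 = 6 − 5 = 1, and the invariant factors of ∂_1 are all 1, so H_0 ≅ Z.
  H_1: rank ker ∂_1 − rank ∂_2 = (15 − 5) − 10 = 0, and ∂_2 has invariant factor 2 > 1, so H_1 ≅ Z/2.
  H_2: rank ker ∂_2 − rank ∂_3 = (10 − 10) − 0 = 0, and there is no ∂_3, so H_2 ≅ 0.

As a check, the Euler characteristic is 6 − 15 + 10 = 1, which agrees with 1 − 0 + 0 = 1.
(K is a triangulation of the real projective plane RP^2.)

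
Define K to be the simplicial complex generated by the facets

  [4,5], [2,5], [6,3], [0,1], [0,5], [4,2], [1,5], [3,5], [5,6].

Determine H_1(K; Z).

H_1 ≅ Z^3.

Fix the vertex order 0 < 1 < 2 < 3 < 4 < 5 < 6 and write every simplex with vertices in increasing order. Then dim K = 1 and the simplices of K are:

  0-simplices (7): [0], [1], [2], [3], [4], [5], [6]
  1-simplices (9): [0,1], [0,5], [1,5], [2,4], [2,5], [3,5], [3,6], [4,5], [5,6]

so the chain groups are C_0 ≅ Z^7, C_1 ≅ Z^9.

The boundary map ∂_1: C_1 → C_0 is given by ∂[p,q] = [q] − [p]. For instance
  ∂[4,5] = [5] − [4].
The 7×9 boundary matrix has rank 6 and Smith normal form diag(1,1,1,1,1,1).

Reading off H_k = ker ∂_k / im ∂_{k+1}:

  H_1: rank ker ∂_1 − rank ∂_2 = (9 − 6) − 0 = 3, and there is no ∂_2, so H_1 ≅ Z^3.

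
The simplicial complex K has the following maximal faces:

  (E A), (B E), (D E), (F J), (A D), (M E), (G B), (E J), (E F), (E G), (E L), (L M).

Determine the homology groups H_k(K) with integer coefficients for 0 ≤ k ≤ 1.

Take the total order A < B < D < E < F < G < J < L < M on the vertex set. Then K (dimension 1) consists of the simplices:

  0-simplices (9): A, B, D, E, F, G, J, L, M
  1-simplices (12): AD, AE, BE, BG, DE, EF, EG, EJ, EL, EM, FJ, LM

so the chain groups are C_0 ≅ Z^9, C_1 ≅ Z^12.

∂_1: C_1 → C_0 maps an edge to its endpoints' difference, ∂[p,q] = q − p. For instance
  ∂AD = D − A.
The 9×12 boundary matrix has rank 8 and Smith normal form diag(1,1,1,1,1,1,1,1).

Now H_k = ker ∂_k / im ∂_{k+1}, so:

  H_0: rank C_0 − rank ∂_1 = 9 − 8 = 1, and the invariant factors of ∂_1 are all 1, so H_0 = Z.
  H_1: rank ker ∂_1 − rank ∂_2 = (12 − 8) − 0 = 4, and there is no ∂_2, so H_1 = Z^4.

(K is a triangulation of a wedge of 4 circles.)

H_0 ≅ Z,  H_1 ≅ Z^4.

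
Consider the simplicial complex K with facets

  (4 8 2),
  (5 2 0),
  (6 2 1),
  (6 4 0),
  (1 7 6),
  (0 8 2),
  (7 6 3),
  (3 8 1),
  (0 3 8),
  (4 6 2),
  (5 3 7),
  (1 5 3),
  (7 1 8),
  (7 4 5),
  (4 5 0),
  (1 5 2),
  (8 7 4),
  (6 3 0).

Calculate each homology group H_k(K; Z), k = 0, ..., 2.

K has 9 vertices, 27 edges, 18 triangles.
rank ∂_0 = 0, rank ∂_1 = 8 ⇒ b_0 = 9 − 0 − 8 = 1; all invariant factors of ∂_1 are 1 so no torsion. So H_0 = Z.
rank ∂_1 = 8, rank ∂_2 = 18 ⇒ b_1 = 27 − 8 − 18 = 1; ∂_2 has invariant factor(s) [2] giving torsion. So H_1 = Z ⊕ Z_2.
rank ∂_2 = 18, rank ∂_3 = 0 ⇒ b_2 = 18 − 18 − 0 = 0. So H_2 = 0.

H_0 = Z,  H_1 = Z ⊕ Z_2,  H_2 = 0.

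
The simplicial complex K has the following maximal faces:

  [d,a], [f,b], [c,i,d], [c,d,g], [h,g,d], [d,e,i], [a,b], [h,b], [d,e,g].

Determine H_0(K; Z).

H_0 ≅ Z.

K has 9 vertices, 14 edges, 5 triangles.
rank ∂_0 = 0, rank ∂_1 = 8 ⇒ b_0 = 9 − 0 − 8 = 1; all invariant factors of ∂_1 are 1 so no torsion. So H_0 = Z.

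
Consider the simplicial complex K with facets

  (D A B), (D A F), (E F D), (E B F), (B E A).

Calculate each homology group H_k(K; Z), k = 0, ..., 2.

We work with the vertex ordering A < B < D < E < F. The simplices of K, each written with vertices in increasing order, are:

  0-simplices (5): A, B, D, E, F
  1-simplices (10): AB, AD, AE, AF, BD, BE, BF, DE, DF, EF
  2-simplices (5): ABD, ABE, ADF, BEF, DEF

Hence C_0 ≅ Z^5, C_1 ≅ Z^10, C_2 ≅ Z^5.

∂_1: C_1 → C_0 is given by ∂[p,q] = [q] − [p]. For instance
  ∂AD = D − A.
This gives a 5×10 integer matrix of rank 4; reducing to Smith normal form yields diagonal entries (1,1,1,1).

∂_2: C_2 → C_1 maps a triangle to the signed sum of its edges. For instance
  ∂ADF = DF − AF + AD,
  ∂DEF = EF − DF + DE.
The resulting 10×5 matrix has rank 5, and its Smith normal form has invariant factors (1,1,1,1,1).

Computing H_k = (kernel of ∂_k) / (image of ∂_{k+1}):

  H_0: rank C_0 − rank ∂_1 = 5 − 4 = 1, and the invariant factors of ∂_1 are all 1, so H_0 = Z.
  H_1: rank ker ∂_1 − rank ∂_2 = (10 − 4) − 5 = 1, and the invariant factors of ∂_2 are all 1, so H_1 = Z.
  H_2: rank ker ∂_2 − rank ∂_3 = (5 − 5) − 0 = 0, and there is no ∂_3, so H_2 = 0.

As a check, the Euler characteristic is 5 − 10 + 5 = 0, which agrees with 1 − 1 + 0 = 0.
(K is a triangulation of the Möbius band.)

H_0 ≅ Z,  H_1 ≅ Z,  H_2 = 0.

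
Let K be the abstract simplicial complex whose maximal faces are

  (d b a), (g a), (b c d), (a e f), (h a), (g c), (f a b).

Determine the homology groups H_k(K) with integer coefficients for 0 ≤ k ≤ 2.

Order the vertices as a < b < c < d < e < f < g < h. Listing each simplex with vertices in this order, K has dimension 2 with simplices:

  0-simplices (8): a, b, c, d, e, f, g, h
  1-simplices (12): ab, ad, ae, af, ag, ah, bc, bd, bf, cd, cg, ef
  2-simplices (4): abd, abf, aef, bcd

Hence C_0 ≅ Z^8, C_1 ≅ Z^12, C_2 ≅ Z^4.

Boundary ∂_1: C_1 → C_0 sends each edge [p,q] (with p < q) to q − p. For instance
  ∂ef = f − e.
As a 8×12 matrix over Z this has rank 7, with invariant factors (1,1,1,1,1,1,1).

∂_2: C_2 → C_1 sends each 2-simplex [p,q,r] to [q,r] − [p,r] + [p,q]. For instance
  ∂bcd = cd − bd + bc,
  ∂abd = bd − ad + ab.
This gives a 12×4 integer matrix of rank 4; reducing to Smith normal form yields diagonal entries (1,1,1,1).

Computing H_k = (kernel of ∂_k) / (image of ∂_{k+1}):

  H_0: rank C_0 − rank ∂_1 = 8 − 7 = 1, and the invariant factors of ∂_1 are all 1, so H_0 ≅ Z.
  H_1: rank ker ∂_1 − rank ∂_2 = (12 − 7) − 4 = 1, and the invariant factors of ∂_2 are all 1, so H_1 ≅ Z.
  H_2: rank ker ∂_2 − rank ∂_3 = (4 − 4) − 0 = 0, and there is no ∂_3, so H_2 ≅ 0.

H_0 ≅ Z,  H_1 ≅ Z,  H_2 = 0.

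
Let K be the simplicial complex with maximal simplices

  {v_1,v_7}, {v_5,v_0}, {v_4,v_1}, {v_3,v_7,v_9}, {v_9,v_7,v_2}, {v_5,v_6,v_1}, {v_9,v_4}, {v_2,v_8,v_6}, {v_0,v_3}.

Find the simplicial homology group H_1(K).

H_1 = Z^3.

K has 10 vertices, 16 edges, 4 triangles.
rank ∂_1 = 9, rank ∂_2 = 4 ⇒ b_1 = 16 − 9 − 4 = 3; all invariant factors of ∂_2 are 1 so no torsion. So H_1 = Z^3.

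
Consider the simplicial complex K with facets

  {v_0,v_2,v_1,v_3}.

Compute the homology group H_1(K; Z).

H_1 = 0.

Take the total order v_0 < v_1 < v_2 < v_3 on the vertex set. Then K (dimension 3) consists of the simplices:

  0-simplices (4): [v_0], [v_1], [v_2], [v_3]
  1-simplices (6): [v_0,v_1], [v_0,v_2], [v_0,v_3], [v_1,v_2], [v_1,v_3], [v_2,v_3]
  2-simplices (4): [v_0,v_1,v_2], [v_0,v_1,v_3], [v_0,v_2,v_3], [v_1,v_2,v_3]
  3-simplices (1): [v_0,v_1,v_2,v_3]

giving chain groups C_0 ≅ Z^4, C_1 ≅ Z^6, C_2 ≅ Z^4, C_3 ≅ Z^1.

The boundary map ∂_1: C_1 → C_0 maps an edge to its endpoints' difference, ∂[p,q] = q − p.
The resulting 4×6 matrix has rank 3, and its Smith normal form has invariant factors (1,1,1).

∂_2: C_2 → C_1 sends each 2-simplex [p,q,r] to [q,r] − [p,r] + [p,q]. For instance
  ∂[v_0,v_2,v_3] = [v_2,v_3] − [v_0,v_3] + [v_0,v_2],
  ∂[v_0,v_1,v_3] = [v_1,v_3] − [v_0,v_3] + [v_0,v_1].
As a 6×4 matrix over Z this has rank 3, with invariant factors (1,1,1).

∂_3: C_3 → C_2 sends each 3-simplex σ to the alternating sum Σ_i (−1)^i (σ with its i-th vertex removed). For instance
  ∂[v_0,v_1,v_2,v_3] = [v_1,v_2,v_3] − [v_0,v_2,v_3] + [v_0,v_1,v_3] − [v_0,v_1,v_2].
The 4×1 boundary matrix has rank 1 and Smith normal form diag(1).

From H_k ≅ ker(∂_k) / im(∂_{k+1}) we obtain:

  H_1: rank ker ∂_1 − rank ∂_2 = (6 − 3) − 3 = 0, and the invariant factors of ∂_2 are all 1, so H_1 = 0.

(K is a triangulation of the 3-simplex.)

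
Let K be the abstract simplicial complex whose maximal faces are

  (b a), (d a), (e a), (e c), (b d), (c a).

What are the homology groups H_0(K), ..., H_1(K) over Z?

K has 5 vertices, 6 edges.
rank ∂_0 = 0, rank ∂_1 = 4 ⇒ b_0 = 5 − 0 − 4 = 1; all invariant factors of ∂_1 are 1 so no torsion. So H_0 = Z.
rank ∂_1 = 4, rank ∂_2 = 0 ⇒ b_1 = 6 − 4 − 0 = 2. So H_1 = Z^2.

H_0 ≅ Z,  H_1 ≅ Z^2.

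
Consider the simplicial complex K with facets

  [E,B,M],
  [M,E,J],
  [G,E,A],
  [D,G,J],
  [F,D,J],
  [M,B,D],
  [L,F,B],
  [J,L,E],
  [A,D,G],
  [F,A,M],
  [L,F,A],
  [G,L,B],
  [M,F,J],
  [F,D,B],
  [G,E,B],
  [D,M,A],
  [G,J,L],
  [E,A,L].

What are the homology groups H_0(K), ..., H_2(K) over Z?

Fix the vertex order A < B < D < E < F < G < J < L < M and write every simplex with vertices in increasing order. Then dim K = 2 and the simplices of K are:

  0-simplices (9): A, B, D, E, F, G, J, L, M
  1-simplices (27): AD, AE, AF, AG, AL, AM, BD, BE, BF, BG, BL, BM, DF, DG, DJ, DM, EG, EJ, EL, EM, FJ, FL, FM, GJ, GL, JL, JM
  2-simplices (18): ADG, ADM, AEG, AEL, AFL, AFM, BDF, BDM, BEG, BEM, BFL, BGL, DFJ, DGJ, EJL, EJM, FJM, GJL

so the chain groups are C_0 ≅ Z^9, C_1 ≅ Z^27, C_2 ≅ Z^18.

Boundary ∂_1: C_1 → C_0 maps an edge to its endpoints' difference, ∂[p,q] = q − p. For instance
  ∂GJ = J − G.
The 9×27 boundary matrix has rank 8 and Smith normal form diag(1,1,1,1,1,1,1,1).

∂_2: C_2 → C_1 sends each 2-simplex [p,q,r] to [q,r] − [p,r] + [p,q]. For instance
  ∂BGL = GL − BL + BG,
  ∂EJM = JM − EM + EJ.
The 27×18 boundary matrix has rank 18 and Smith normal form diag(1,1,1,1,1,1,1,1,1,1,1,1,1,1,1,1,1,2).

Reading off H_k = ker ∂_k / im ∂_{k+1}:

  H_0: rank C_0 − rank ∂_1 = 9 − 8 = 1, and the invariant factors of ∂_1 are all 1, so H_0 ≅ Z.
  H_1: rank ker ∂_1 − rank ∂_2 = (27 − 8) − 18 = 1, and ∂_2 has invariant factor 2 > 1, so H_1 ≅ Z × Z/2.
  H_2: rank ker ∂_2 − rank ∂_3 = (18 − 18) − 0 = 0, and there is no ∂_3, so H_2 ≅ 0.

H_0 ≅ Z,  H_1 ≅ Z × Z/2,  H_2 = 0.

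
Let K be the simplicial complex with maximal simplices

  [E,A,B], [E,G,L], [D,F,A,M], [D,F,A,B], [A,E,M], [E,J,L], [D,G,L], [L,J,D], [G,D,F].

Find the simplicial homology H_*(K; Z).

K has 9 vertices, 21 edges, 14 triangles, 2 3-simplices.
rank ∂_0 = 0, rank ∂_1 = 8 ⇒ b_0 = 9 − 0 − 8 = 1; all invariant factors of ∂_1 are 1 so no torsion. So H_0 = Z.
rank ∂_1 = 8, rank ∂_2 = 12 ⇒ b_1 = 21 − 8 − 12 = 1; all invariant factors of ∂_2 are 1 so no torsion. So H_1 = Z.
rank ∂_2 = 12, rank ∂_3 = 2 ⇒ b_2 = 14 − 12 − 2 = 0; all invariant factors of ∂_3 are 1 so no torsion. So H_2 = 0.
rank ∂_3 = 2, rank ∂_4 = 0 ⇒ b_3 = 2 − 2 − 0 = 0. So H_3 = 0.

H_0 ≅ Z,  H_1 ≅ Z,  H_2 = 0,  H_3 = 0.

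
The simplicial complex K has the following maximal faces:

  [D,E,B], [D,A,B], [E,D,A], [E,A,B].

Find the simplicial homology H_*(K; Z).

We work with the vertex ordering A < B < D < E. The simplices of K, each written with vertices in increasing order, are:

  0-simplices (4): A, B, D, E
  1-simplices (6): AB, AD, AE, BD, BE, DE
  2-simplices (4): ABD, ABE, ADE, BDE

Hence C_0 ≅ Z^4, C_1 ≅ Z^6, C_2 ≅ Z^4.

Boundary ∂_1: C_1 → C_0 is given by ∂[p,q] = [q] − [p].
This gives a 4×6 integer matrix of rank 3; reducing to Smith normal form yields diagonal entries (1,1,1).

Boundary ∂_2: C_2 → C_1 maps a triangle to the signed sum of its edges. For instance
  ∂ABD = BD − AD + AB,
  ∂ABE = BE − AE + AB.
The 6×4 boundary matrix has rank 3 and Smith normal form diag(1,1,1).

Now H_k = ker ∂_k / im ∂_{k+1}, so:

  H_0: rank C_0 − rank ∂_1 = 4 − 3 = 1, and the invariant factors of ∂_1 are all 1, so H_0 = Z.
  H_1: rank ker ∂_1 − rank ∂_2 = (6 − 3) − 3 = 0, and the invariant factors of ∂_2 are all 1, so H_1 = 0.
  H_2: rank ker ∂_2 − rank ∂_3 = (4 − 3) − 0 = 1, and there is no ∂_3, so H_2 = Z.

(K is a triangulation of the 2-sphere S^2.)

H_0 ≅ Z,  H_1 = 0,  H_2 ≅ Z.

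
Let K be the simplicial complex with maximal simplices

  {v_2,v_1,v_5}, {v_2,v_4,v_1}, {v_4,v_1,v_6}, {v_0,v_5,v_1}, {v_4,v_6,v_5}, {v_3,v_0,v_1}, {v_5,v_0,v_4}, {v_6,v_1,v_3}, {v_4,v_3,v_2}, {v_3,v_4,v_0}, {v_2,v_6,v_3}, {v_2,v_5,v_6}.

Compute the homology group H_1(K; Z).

Take the total order v_0 < v_1 < v_2 < v_3 < v_4 < v_5 < v_6 on the vertex set. Then K (dimension 2) consists of the simplices:

  0-simplices (7): [v_0], [v_1], [v_2], [v_3], [v_4], [v_5], [v_6]
  1-simplices (18): (18 of them)
  2-simplices (12): (12 of them)

Hence C_0 ≅ Z^7, C_1 ≅ Z^18, C_2 ≅ Z^12.

∂_1: C_1 → C_0 maps an edge to its endpoints' difference, ∂[p,q] = q − p.
As a 7×18 matrix over Z this has rank 6, with invariant factors (1,1,1,1,1,1).

The boundary map ∂_2: C_2 → C_1 maps a triangle to the signed sum of its edges. For instance
  ∂[v_1,v_2,v_4] = [v_2,v_4] − [v_1,v_4] + [v_1,v_2],
  ∂[v_2,v_3,v_4] = [v_3,v_4] − [v_2,v_4] + [v_2,v_3].
As a 18×12 matrix over Z this has rank 12, with invariant factors (1,1,1,1,1,1,1,1,1,1,1,2).

Reading off H_k = ker ∂_k / im ∂_{k+1}:

  H_1: rank ker ∂_1 − rank ∂_2 = (18 − 6) − 12 = 0, and ∂_2 has invariant factor 2 > 1, so H_1 = Z/2Z.

H_1 = Z/2Z.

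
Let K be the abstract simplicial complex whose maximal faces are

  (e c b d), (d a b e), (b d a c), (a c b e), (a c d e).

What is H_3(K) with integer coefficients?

H_3 = Z.

Take the total order a < b < c < d < e on the vertex set. Then K (dimension 3) consists of the simplices:

  0-simplices (5): a, b, c, d, e
  1-simplices (10): ab, ac, ad, ae, bc, bd, be, cd, ce, de
  2-simplices (10): abc, abd, abe, acd, ace, ade, bcd, bce, bde, cde
  3-simplices (5): abcd, abce, abde, acde, bcde

Hence C_0 ≅ Z^5, C_1 ≅ Z^10, C_2 ≅ Z^10, C_3 ≅ Z^5.

The boundary map ∂_1: C_1 → C_0 is given by ∂[p,q] = [q] − [p]. For instance
  ∂bc = c − b.
As a 5×10 matrix over Z this has rank 4, with invariant factors (1,1,1,1).

Boundary ∂_2: C_2 → C_1 acts by ∂[p,q,r] = [q,r] − [p,r] + [p,q]. For instance
  ∂ade = de − ae + ad,
  ∂bde = de − be + bd.
This gives a 10×10 integer matrix of rank 6; reducing to Smith normal form yields diagonal entries (1,1,1,1,1,1).

Boundary ∂_3: C_3 → C_2 sends each 3-simplex σ to the alternating sum Σ_i (−1)^i (σ with its i-th vertex removed). For instance
  ∂acde = cde − ade + ace − acd,
  ∂bcde = cde − bde + bce − bcd.
The 10×5 boundary matrix has rank 4 and Smith normal form diag(1,1,1,1).

Now H_k = ker ∂_k / im ∂_{k+1}, so:

  H_3: rank ker ∂_3 − rank ∂_4 = (5 − 4) − 0 = 1, and there is no ∂_4, so H_3 = Z.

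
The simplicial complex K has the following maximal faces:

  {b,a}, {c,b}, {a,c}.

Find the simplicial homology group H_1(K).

Order the vertices as a < b < c. Listing each simplex with vertices in this order, K has dimension 1 with simplices:

  0-simplices (3): a, b, c
  1-simplices (3): ab, ac, bc

giving chain groups C_0 ≅ Z^3, C_1 ≅ Z^3.

Boundary ∂_1: C_1 → C_0 sends each edge [p,q] (with p < q) to q − p.
As a 3×3 matrix over Z this has rank 2, with invariant factors (1,1).

Computing H_k = (kernel of ∂_k) / (image of ∂_{k+1}):

  H_1: rank ker ∂_1 − rank ∂_2 = (3 − 2) − 0 = 1, and there is no ∂_2, so H_1 = Z.

H_1 ≅ Z.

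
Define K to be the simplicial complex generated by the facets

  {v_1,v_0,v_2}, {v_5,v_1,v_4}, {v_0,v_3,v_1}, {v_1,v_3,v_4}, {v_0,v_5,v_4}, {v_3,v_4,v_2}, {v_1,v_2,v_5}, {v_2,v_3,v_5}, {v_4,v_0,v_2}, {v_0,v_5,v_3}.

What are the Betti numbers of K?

Order the vertices as v_0 < v_1 < v_2 < v_3 < v_4 < v_5. Listing each simplex with vertices in this order, K has dimension 2 with simplices:

  0-simplices (6): [v_0], [v_1], [v_2], [v_3], [v_4], [v_5]
  1-simplices (15): (15 of them)
  2-simplices (10): [v_0,v_1,v_2], [v_0,v_1,v_3], [v_0,v_2,v_4], [v_0,v_3,v_5], [v_0,v_4,v_5], [v_1,v_2,v_5], [v_1,v_3,v_4], [v_1,v_4,v_5], [v_2,v_3,v_4], [v_2,v_3,v_5]

so the chain groups are C_0 ≅ Z^6, C_1 ≅ Z^15, C_2 ≅ Z^10.

Boundary ∂_1: C_1 → C_0 is given by ∂[p,q] = [q] − [p]. For instance
  ∂[v_2,v_3] = [v_3] − [v_2].
The 6×15 boundary matrix has rank 5 and Smith normal form diag(1,1,1,1,1).

Boundary ∂_2: C_2 → C_1 sends each 2-simplex [p,q,r] to [q,r] − [p,r] + [p,q]. For instance
  ∂[v_0,v_1,v_3] = [v_1,v_3] − [v_0,v_3] + [v_0,v_1],
  ∂[v_0,v_3,v_5] = [v_3,v_5] − [v_0,v_5] + [v_0,v_3].
The resulting 15×10 matrix has rank 10, and its Smith normal form has invariant factors (1,1,1,1,1,1,1,1,1,2).

Computing H_k = (kernel of ∂_k) / (image of ∂_{k+1}):

  H_0: rank C_0 − rank ∂_1 = 6 − 5 = 1, and the invariant factors of ∂_1 are all 1, so H_0 ≅ Z.
  H_1: rank ker ∂_1 − rank ∂_2 = (15 − 5) − 10 = 0, and ∂_2 has invariant factor 2 > 1, so H_1 ≅ Z/2.
  H_2: rank ker ∂_2 − rank ∂_3 = (10 − 10) − 0 = 0, and there is no ∂_3, so H_2 ≅ 0.

Hence the Betti numbers are b_0 = 1, b_1 = 0, b_2 = 0.

b_0 = 1, b_1 = 0, b_2 = 0.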